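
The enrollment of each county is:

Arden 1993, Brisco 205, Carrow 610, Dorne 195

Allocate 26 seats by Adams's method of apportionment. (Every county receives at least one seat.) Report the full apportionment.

Arden=17, Brisco=2, Carrow=5, Dorne=2

Standard divisor 3003/26 ≈ 115.5; standard quotas: Arden 17.255, Brisco 1.775, Carrow 5.281, Dorne 1.688.
Rounding up gives 18, 2, 6, 2 = 28 seats, so the divisor must be adjusted.
With modified divisor 123: modified quotas Arden 16.203, Brisco 1.667, Carrow 4.959, Dorne 1.585.
Rounding up: Arden 17, Brisco 2, Carrow 5, Dorne 2 (total 26).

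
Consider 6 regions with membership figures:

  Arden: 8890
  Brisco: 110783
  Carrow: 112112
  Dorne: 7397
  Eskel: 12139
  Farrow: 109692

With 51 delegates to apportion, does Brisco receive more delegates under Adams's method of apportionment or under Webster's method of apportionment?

Webster

Adams: Arden 2, Brisco 15, Carrow 16, Dorne 1, Eskel 2, Farrow 15.
Webster: Arden 1, Brisco 16, Carrow 16, Dorne 1, Eskel 2, Farrow 15.
Brisco gets 15 under Adams and 16 under Webster.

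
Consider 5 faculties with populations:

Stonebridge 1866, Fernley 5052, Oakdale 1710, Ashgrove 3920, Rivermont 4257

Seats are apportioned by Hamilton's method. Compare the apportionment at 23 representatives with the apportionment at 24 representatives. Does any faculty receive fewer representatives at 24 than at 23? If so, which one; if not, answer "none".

none

At 23 seats: Stonebridge 3, Fernley 7, Oakdale 2, Ashgrove 5, Rivermont 6.
At 24 seats: Stonebridge 3, Fernley 7, Oakdale 2, Ashgrove 6, Rivermont 6.
No faculty's allocation decreased.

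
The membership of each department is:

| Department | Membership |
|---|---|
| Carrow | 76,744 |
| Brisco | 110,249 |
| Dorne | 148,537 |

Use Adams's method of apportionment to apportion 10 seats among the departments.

Carrow=3, Brisco=3, Dorne=4

Standard divisor 335530/10 ≈ 33553; standard quotas: Carrow 2.287, Brisco 3.286, Dorne 4.427.
Rounding up gives 3, 4, 5 = 12 seats, so the divisor must be adjusted.
With modified divisor 37800: modified quotas Carrow 2.030, Brisco 2.917, Dorne 3.930.
Rounding up: Carrow 3, Brisco 3, Dorne 4 (total 10).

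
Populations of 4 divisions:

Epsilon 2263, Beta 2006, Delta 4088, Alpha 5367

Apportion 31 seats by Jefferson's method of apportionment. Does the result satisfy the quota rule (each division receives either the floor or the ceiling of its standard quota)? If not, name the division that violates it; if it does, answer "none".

none

Standard quotas: Epsilon 5.112, Beta 4.531, Delta 9.234, Alpha 12.123.
Jefferson allocation: Epsilon 5, Beta 4, Delta 9, Alpha 13.
Every allocation lies between the lower and upper quota.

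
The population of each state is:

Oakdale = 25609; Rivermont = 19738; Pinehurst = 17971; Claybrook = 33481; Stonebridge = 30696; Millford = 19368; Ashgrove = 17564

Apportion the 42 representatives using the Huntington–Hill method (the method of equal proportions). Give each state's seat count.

Oakdale 7, Rivermont 5, Pinehurst 5, Claybrook 8, Stonebridge 8, Millford 5, Ashgrove 4

With divisor 3949: modified quotas Oakdale 6.485, Rivermont 4.998, Pinehurst 4.551, Claybrook 8.478, Stonebridge 7.773, Millford 4.905, Ashgrove 4.448.
Geometric-mean thresholds: Oakdale √(6·7)=6.481, Rivermont √(4·5)=4.472, Pinehurst √(4·5)=4.472, Claybrook √(8·9)=8.485, Stonebridge √(7·8)=7.483, Millford √(4·5)=4.472, Ashgrove √(4·5)=4.472.
Each quota rounded against its threshold gives Oakdale 7, Rivermont 5, Pinehurst 5, Claybrook 8, Stonebridge 8, Millford 5, Ashgrove 4 (total 42).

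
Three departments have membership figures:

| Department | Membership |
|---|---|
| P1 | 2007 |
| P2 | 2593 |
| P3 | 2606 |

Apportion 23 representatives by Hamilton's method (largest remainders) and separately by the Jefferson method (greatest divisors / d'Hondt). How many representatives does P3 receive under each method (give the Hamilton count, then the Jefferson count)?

Hamilton: P1 7, P2 8, P3 8.
Jefferson: P1 6, P2 8, P3 9.
P3 gets 8 under Hamilton and 9 under Jefferson.

8 and 9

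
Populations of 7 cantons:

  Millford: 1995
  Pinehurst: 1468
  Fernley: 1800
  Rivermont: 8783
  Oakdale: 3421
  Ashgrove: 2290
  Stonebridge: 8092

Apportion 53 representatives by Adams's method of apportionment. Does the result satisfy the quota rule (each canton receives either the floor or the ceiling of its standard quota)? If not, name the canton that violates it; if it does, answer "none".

none

Standard quotas: Millford 3.797, Pinehurst 2.794, Fernley 3.426, Rivermont 16.715, Oakdale 6.511, Ashgrove 4.358, Stonebridge 15.400.
Adams allocation: Millford 4, Pinehurst 3, Fernley 4, Rivermont 16, Oakdale 6, Ashgrove 5, Stonebridge 15.
Every allocation lies between the lower and upper quota.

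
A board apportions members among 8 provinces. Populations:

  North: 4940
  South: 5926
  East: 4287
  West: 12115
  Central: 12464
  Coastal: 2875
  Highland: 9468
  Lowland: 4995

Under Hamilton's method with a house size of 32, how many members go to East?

2

Standard divisor: 57070 ÷ 32 ≈ 1783.438.
Standard quotas: North 2.7699, South 3.3228, East 2.4038, West 6.7931, Central 6.9888, Coastal 1.6121, Highland 5.3088, Lowland 2.8008.
Lower quotas: North 2, South 3, East 2, West 6, Central 6, Coastal 1, Highland 5, Lowland 2 (sum 27, leaving 5 seats).
Remainders in descending order: Central 0.9888, Lowland 0.8008, West 0.7931, North 0.7699, Coastal 0.6121, East 0.4038, South 0.3228, Highland 0.3088.
Largest remainders: Central, Lowland, West, North, Coastal receive the extra seats.
East receives 2.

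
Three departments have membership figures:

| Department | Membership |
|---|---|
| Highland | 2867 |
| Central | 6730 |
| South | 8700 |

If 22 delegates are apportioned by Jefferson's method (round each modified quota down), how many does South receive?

11

Standard divisor 18297/22 ≈ 831.682; standard quotas: Highland 3.447, Central 8.092, South 10.461.
Rounding down gives 3, 8, 10 = 21 seats, so the divisor must be adjusted.
With modified divisor 770: modified quotas Highland 3.723, Central 8.740, South 11.299.
Rounding down: Highland 3, Central 8, South 11 (total 22).
South receives 11.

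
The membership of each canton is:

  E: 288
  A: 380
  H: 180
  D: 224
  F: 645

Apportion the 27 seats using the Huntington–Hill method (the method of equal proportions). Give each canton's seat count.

E=4, A=6, H=3, D=4, F=10

With divisor 64.5: modified quotas E 4.465, A 5.891, H 2.791, D 3.473, F 10.000.
Geometric-mean thresholds: E √(4·5)=4.472, A √(5·6)=5.477, H √(2·3)=2.449, D √(3·4)=3.464, F √(10·11)=10.488.
Each quota rounded against its threshold gives E 4, A 6, H 3, D 4, F 10 (total 27).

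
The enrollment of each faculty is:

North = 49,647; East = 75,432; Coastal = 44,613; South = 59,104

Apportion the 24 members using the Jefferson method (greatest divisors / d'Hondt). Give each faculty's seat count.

North 5, East 8, Coastal 5, South 6

Standard divisor 228796/24 ≈ 9533.167; standard quotas: North 5.208, East 7.913, Coastal 4.680, South 6.200.
Rounding down gives 5, 7, 4, 6 = 22 seats, so the divisor must be adjusted.
With modified divisor 8700: modified quotas North 5.707, East 8.670, Coastal 5.128, South 6.794.
Rounding down: North 5, East 8, Coastal 5, South 6 (total 24).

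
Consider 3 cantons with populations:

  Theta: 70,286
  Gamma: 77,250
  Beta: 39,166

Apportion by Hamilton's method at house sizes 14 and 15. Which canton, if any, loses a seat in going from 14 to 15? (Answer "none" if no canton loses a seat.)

At 14 seats: Theta 5, Gamma 6, Beta 3.
At 15 seats: Theta 6, Gamma 6, Beta 3.
No canton's allocation decreased.

none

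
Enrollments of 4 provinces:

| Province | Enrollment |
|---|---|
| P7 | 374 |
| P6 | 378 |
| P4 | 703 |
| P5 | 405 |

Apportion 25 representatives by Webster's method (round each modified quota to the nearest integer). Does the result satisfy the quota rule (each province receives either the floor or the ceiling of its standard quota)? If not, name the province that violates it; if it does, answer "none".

Standard quotas: P7 5.027, P6 5.081, P4 9.449, P5 5.444.
Webster allocation: P7 5, P6 5, P4 10, P5 5.
Every allocation lies between the lower and upper quota.

none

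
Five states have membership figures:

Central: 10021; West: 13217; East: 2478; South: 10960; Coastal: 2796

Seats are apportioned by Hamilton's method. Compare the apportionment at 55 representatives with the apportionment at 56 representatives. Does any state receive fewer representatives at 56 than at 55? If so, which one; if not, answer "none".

East

At 55 seats: Central 14, West 18, East 4, South 15, Coastal 4.
At 56 seats: Central 14, West 19, East 3, South 16, Coastal 4.
East drops from 4 to 3.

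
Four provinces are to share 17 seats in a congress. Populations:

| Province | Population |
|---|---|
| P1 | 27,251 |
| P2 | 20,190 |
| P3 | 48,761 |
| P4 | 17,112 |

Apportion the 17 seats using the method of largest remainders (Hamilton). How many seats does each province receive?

P1: 4, P2: 3, P3: 7, P4: 3

Total 113314; standard divisor 113314/17 ≈ 6665.529.
Standard quotas: P1 4.0883, P2 3.0290, P3 7.3154, P4 2.5672.
Lower quotas: P1 4, P2 3, P3 7, P4 2 (sum 16, leaving 1 seat).
Remainders in descending order: P4 0.5672, P3 0.3154, P1 0.0883, P2 0.0290.
The surplus seat goes to P4.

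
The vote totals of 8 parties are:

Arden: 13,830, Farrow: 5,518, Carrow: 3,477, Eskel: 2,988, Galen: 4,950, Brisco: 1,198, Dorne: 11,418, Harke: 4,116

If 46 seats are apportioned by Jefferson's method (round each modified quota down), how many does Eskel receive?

3

Standard divisor 47495/46 ≈ 1032.5; standard quotas: Arden 13.395, Farrow 5.344, Carrow 3.368, Eskel 2.894, Galen 4.794, Brisco 1.160, Dorne 11.059, Harke 3.986.
Rounding down gives 13, 5, 3, 2, 4, 1, 11, 3 = 42 seats, so the divisor must be adjusted.
With modified divisor 970: modified quotas Arden 14.258, Farrow 5.689, Carrow 3.585, Eskel 3.080, Galen 5.103, Brisco 1.235, Dorne 11.771, Harke 4.243.
Rounding down: Arden 14, Farrow 5, Carrow 3, Eskel 3, Galen 5, Brisco 1, Dorne 11, Harke 4 (total 46).
Eskel receives 3.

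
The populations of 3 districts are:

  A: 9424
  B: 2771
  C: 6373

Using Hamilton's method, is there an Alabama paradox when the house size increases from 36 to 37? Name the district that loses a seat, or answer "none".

B

At 36 seats: A 18, B 6, C 12.
At 37 seats: A 19, B 5, C 13.
B drops from 6 to 5.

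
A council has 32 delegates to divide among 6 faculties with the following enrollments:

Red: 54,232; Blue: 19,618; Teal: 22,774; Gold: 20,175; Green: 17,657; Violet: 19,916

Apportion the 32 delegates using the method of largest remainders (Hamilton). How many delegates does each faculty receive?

Red: 11; Blue: 4; Teal: 5; Gold: 4; Green: 4; Violet: 4

Standard divisor: 154372 ÷ 32 ≈ 4824.125.
Standard quotas: Red 11.2418, Blue 4.0666, Teal 4.7209, Gold 4.1821, Green 3.6601, Violet 4.1284.
Lower quotas: Red 11, Blue 4, Teal 4, Gold 4, Green 3, Violet 4 (sum 30, leaving 2 seats).
Remainders in descending order: Teal 0.7209, Green 0.6601, Red 0.2418, Gold 0.1821, Violet 0.1284, Blue 0.0666.
The surplus seats go to Teal, Green.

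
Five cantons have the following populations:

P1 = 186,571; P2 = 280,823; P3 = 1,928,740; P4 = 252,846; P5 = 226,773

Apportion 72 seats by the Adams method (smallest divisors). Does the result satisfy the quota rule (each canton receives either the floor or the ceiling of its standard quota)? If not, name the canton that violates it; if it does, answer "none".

Standard quotas: P1 4.671, P2 7.031, P3 48.290, P4 6.330, P5 5.678.
Adams allocation: P1 5, P2 7, P3 47, P4 7, P5 6.
P3 has quota 48.290 (lower 48, upper 49) but receives 47 — outside the quota interval.

P3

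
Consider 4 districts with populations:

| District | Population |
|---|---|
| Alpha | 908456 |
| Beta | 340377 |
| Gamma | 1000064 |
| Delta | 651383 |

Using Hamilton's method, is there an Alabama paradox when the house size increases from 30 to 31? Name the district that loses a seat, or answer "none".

Beta

At 30 seats: Alpha 9, Beta 4, Gamma 10, Delta 7.
At 31 seats: Alpha 10, Beta 3, Gamma 11, Delta 7.
Beta drops from 4 to 3.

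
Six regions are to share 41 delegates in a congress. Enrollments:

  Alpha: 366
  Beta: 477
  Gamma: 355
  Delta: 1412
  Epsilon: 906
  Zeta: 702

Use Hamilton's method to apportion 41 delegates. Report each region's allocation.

The standard divisor is 4218/41 ≈ 102.878.
Standard quotas: Alpha 3.558, Beta 4.637, Gamma 3.451, Delta 13.725, Epsilon 8.807, Zeta 6.824.
Lower quotas: Alpha 3, Beta 4, Gamma 3, Delta 13, Epsilon 8, Zeta 6 (sum 37, leaving 4 seats).
Remainders in descending order: Zeta 0.824, Epsilon 0.807, Delta 0.725, Beta 0.637, Alpha 0.558, Gamma 0.451.
The surplus seats go to Zeta, Epsilon, Delta, Beta.

Alpha: 3, Beta: 5, Gamma: 3, Delta: 14, Epsilon: 9, Zeta: 7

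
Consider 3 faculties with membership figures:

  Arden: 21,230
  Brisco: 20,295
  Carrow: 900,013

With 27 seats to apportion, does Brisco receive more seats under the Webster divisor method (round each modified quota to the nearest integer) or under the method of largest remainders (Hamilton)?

Webster: Arden 1, Brisco 1, Carrow 25.
Hamilton: Arden 1, Brisco 0, Carrow 26.
Brisco gets 1 under Webster and 0 under Hamilton.

Webster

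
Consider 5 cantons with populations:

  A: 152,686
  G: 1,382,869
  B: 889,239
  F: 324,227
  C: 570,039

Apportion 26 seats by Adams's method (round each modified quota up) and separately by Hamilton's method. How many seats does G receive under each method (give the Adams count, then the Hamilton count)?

10 and 11

Adams: A 2, G 10, B 7, F 3, C 4.
Hamilton: A 1, G 11, B 7, F 3, C 4.
G gets 10 under Adams and 11 under Hamilton.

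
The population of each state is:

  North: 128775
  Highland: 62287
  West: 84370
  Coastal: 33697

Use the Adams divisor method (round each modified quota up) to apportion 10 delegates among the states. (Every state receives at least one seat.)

North: 4, Highland: 2, West: 3, Coastal: 1

Standard divisor 309129/10 ≈ 30912.9; standard quotas: North 4.166, Highland 2.015, West 2.729, Coastal 1.090.
Rounding up gives 5, 3, 3, 2 = 13 seats, so the divisor must be adjusted.
With modified divisor 37900: modified quotas North 3.398, Highland 1.643, West 2.226, Coastal 0.889.
Rounding up: North 4, Highland 2, West 3, Coastal 1 (total 10).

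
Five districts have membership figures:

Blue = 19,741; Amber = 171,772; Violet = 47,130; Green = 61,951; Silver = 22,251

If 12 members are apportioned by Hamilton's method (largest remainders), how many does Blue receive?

The standard divisor is 322845/12 ≈ 26903.75.
Standard quotas: Blue 0.7338, Amber 6.3847, Violet 1.7518, Green 2.3027, Silver 0.8271.
Lower quotas: Blue 0, Amber 6, Violet 1, Green 2, Silver 0 (sum 9, leaving 3 seats).
Remainders in descending order: Silver 0.8271, Violet 0.7518, Blue 0.7338, Amber 0.3847, Green 0.3027.
Largest remainders: Silver, Violet, Blue receive the extra seats.
Blue receives 1.

1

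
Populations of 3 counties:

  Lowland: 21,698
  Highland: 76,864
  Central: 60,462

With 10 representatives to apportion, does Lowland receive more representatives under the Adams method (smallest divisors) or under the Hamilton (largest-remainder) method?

Adams

Adams: Lowland 2, Highland 4, Central 4.
Hamilton: Lowland 1, Highland 5, Central 4.
Lowland gets 2 under Adams and 1 under Hamilton.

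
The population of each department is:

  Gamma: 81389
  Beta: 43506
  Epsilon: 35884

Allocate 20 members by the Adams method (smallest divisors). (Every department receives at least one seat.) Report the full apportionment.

Gamma: 10; Beta: 5; Epsilon: 5

Standard divisor 160779/20 ≈ 8038.95; standard quotas: Gamma 10.124, Beta 5.412, Epsilon 4.464.
Rounding up gives 11, 6, 5 = 22 seats, so the divisor must be adjusted.
With modified divisor 8800: modified quotas Gamma 9.249, Beta 4.944, Epsilon 4.078.
Rounding up: Gamma 10, Beta 5, Epsilon 5 (total 20).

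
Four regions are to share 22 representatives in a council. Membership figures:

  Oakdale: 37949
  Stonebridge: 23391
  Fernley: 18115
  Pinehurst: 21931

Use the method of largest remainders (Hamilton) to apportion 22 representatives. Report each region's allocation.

Standard divisor: 101386 ÷ 22 ≈ 4608.455.
Standard quotas: Oakdale 8.2346, Stonebridge 5.0757, Fernley 3.9308, Pinehurst 4.7589.
Lower quotas: Oakdale 8, Stonebridge 5, Fernley 3, Pinehurst 4 (sum 20, leaving 2 seats).
Remainders in descending order: Fernley 0.9308, Pinehurst 0.7589, Oakdale 0.2346, Stonebridge 0.0757.
The surplus seats go to Fernley, Pinehurst.

Oakdale: 8, Stonebridge: 5, Fernley: 4, Pinehurst: 5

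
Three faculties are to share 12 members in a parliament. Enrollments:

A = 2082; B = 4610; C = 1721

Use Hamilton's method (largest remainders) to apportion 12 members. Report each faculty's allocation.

A 3, B 7, C 2

The standard divisor is 8413/12 ≈ 701.083.
Standard quotas: A 2.970, B 6.576, C 2.455.
Lower quotas: A 2, B 6, C 2 (sum 10, leaving 2 seats).
Remainders in descending order: A 0.970, B 0.576, C 0.455.
Largest remainders: A, B receive the extra seats.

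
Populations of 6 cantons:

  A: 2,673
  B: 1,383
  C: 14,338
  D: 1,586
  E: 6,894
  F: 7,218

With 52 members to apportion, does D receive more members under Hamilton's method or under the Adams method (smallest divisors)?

Adams

Hamilton: A 4, B 2, C 22, D 2, E 11, F 11.
Adams: A 4, B 3, C 21, D 3, E 10, F 11.
D gets 2 under Hamilton and 3 under Adams.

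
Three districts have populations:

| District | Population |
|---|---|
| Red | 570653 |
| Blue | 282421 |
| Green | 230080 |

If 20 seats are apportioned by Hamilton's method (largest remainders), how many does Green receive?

Standard divisor: 1083154 ÷ 20 ≈ 54157.7.
Standard quotas: Red 10.5369, Blue 5.2148, Green 4.2483.
Lower quotas: Red 10, Blue 5, Green 4 (sum 19, leaving 1 seat).
Remainders in descending order: Red 0.5369, Green 0.2483, Blue 0.2148.
The surplus seat goes to Red.
Green receives 4.

4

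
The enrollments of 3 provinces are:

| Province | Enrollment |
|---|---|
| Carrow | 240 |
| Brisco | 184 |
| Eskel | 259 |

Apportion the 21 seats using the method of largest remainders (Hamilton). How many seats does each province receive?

Carrow: 7, Brisco: 6, Eskel: 8

The standard divisor is 683/21 ≈ 32.524.
Standard quotas: Carrow 7.379, Brisco 5.657, Eskel 7.963.
Lower quotas: Carrow 7, Brisco 5, Eskel 7 (sum 19, leaving 2 seats).
Remainders in descending order: Eskel 0.963, Brisco 0.657, Carrow 0.379.
Largest remainders: Eskel, Brisco receive the extra seats.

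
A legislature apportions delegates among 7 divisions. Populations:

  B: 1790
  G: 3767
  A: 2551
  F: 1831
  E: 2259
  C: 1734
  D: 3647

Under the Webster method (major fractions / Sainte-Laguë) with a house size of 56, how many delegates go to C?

Standard divisor 17579/56 ≈ 313.911; standard quotas: B 5.702, G 12.000, A 8.127, F 5.833, E 7.196, C 5.524, D 11.618.
Rounding to the nearest integer gives 6, 12, 8, 6, 7, 6, 12 = 57 seats, so the divisor must be adjusted.
With modified divisor 316.57: modified quotas B 5.654, G 11.899, A 8.058, F 5.784, E 7.136, C 5.477, D 11.520.
Rounding to the nearest integer: B 6, G 12, A 8, F 6, E 7, C 5, D 12 (total 56).
C receives 5.

5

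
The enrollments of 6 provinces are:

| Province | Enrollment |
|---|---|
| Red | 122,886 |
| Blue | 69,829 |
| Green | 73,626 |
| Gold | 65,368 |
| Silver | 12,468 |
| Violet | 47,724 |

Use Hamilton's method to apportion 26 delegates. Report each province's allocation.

Red 8, Blue 5, Green 5, Gold 4, Silver 1, Violet 3

Standard divisor: 391901 ÷ 26 ≈ 15073.115.
Standard quotas: Red 8.1527, Blue 4.6327, Green 4.8846, Gold 4.3367, Silver 0.8272, Violet 3.1662.
Lower quotas: Red 8, Blue 4, Green 4, Gold 4, Silver 0, Violet 3 (sum 23, leaving 3 seats).
Remainders in descending order: Green 0.8846, Silver 0.8272, Blue 0.6327, Gold 0.3367, Violet 0.1662, Red 0.1527.
Largest remainders: Green, Silver, Blue receive the extra seats.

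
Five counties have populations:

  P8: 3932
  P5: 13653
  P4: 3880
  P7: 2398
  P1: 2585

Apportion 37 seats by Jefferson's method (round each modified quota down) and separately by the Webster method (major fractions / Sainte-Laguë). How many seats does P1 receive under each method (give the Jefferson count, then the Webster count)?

Jefferson: P8 6, P5 20, P4 5, P7 3, P1 3.
Webster: P8 6, P5 19, P4 5, P7 3, P1 4.
P1 gets 3 under Jefferson and 4 under Webster.

3 and 4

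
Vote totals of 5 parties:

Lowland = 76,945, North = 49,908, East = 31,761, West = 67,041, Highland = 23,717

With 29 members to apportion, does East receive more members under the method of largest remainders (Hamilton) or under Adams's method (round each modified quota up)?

Hamilton: Lowland 9, North 6, East 3, West 8, Highland 3.
Adams: Lowland 9, North 6, East 4, West 7, Highland 3.
East gets 3 under Hamilton and 4 under Adams.

Adams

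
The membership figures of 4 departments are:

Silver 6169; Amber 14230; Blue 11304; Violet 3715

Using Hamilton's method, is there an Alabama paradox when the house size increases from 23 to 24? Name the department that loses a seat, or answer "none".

Violet

At 23 seats: Silver 4, Amber 9, Blue 7, Violet 3.
At 24 seats: Silver 4, Amber 10, Blue 8, Violet 2.
Violet drops from 3 to 2.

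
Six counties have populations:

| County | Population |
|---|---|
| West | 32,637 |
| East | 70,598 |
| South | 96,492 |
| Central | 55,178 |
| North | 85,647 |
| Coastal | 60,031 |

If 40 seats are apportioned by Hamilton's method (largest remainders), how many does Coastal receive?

The standard divisor is 400583/40 ≈ 10014.575.
Standard quotas: West 3.2590, East 7.0495, South 9.6352, Central 5.5098, North 8.5522, Coastal 5.9944.
Lower quotas: West 3, East 7, South 9, Central 5, North 8, Coastal 5 (sum 37, leaving 3 seats).
Remainders in descending order: Coastal 0.9944, South 0.6352, North 0.5522, Central 0.5098, West 0.2590, East 0.0495.
Largest remainders: Coastal, South, North receive the extra seats.
Coastal receives 6.

6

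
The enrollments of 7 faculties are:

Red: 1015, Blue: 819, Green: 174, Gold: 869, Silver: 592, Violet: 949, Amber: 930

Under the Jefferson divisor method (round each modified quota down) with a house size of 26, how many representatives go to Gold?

Standard divisor 5348/26 ≈ 205.692; standard quotas: Red 4.935, Blue 3.982, Green 0.846, Gold 4.225, Silver 2.878, Violet 4.614, Amber 4.521.
Rounding down gives 4, 3, 0, 4, 2, 4, 4 = 21 seats, so the divisor must be adjusted.
With modified divisor 180: modified quotas Red 5.639, Blue 4.550, Green 0.967, Gold 4.828, Silver 3.289, Violet 5.272, Amber 5.167.
Rounding down: Red 5, Blue 4, Green 0, Gold 4, Silver 3, Violet 5, Amber 5 (total 26).
Gold receives 4.

4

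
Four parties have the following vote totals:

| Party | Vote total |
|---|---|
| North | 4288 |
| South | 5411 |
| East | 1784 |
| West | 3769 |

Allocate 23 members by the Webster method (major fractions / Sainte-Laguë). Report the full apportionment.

North 6, South 8, East 3, West 6

Standard divisor 15252/23 ≈ 663.13; standard quotas: North 6.466, South 8.160, East 2.690, West 5.684.
Rounding to the nearest integer gives North 6, South 8, East 3, West 6 — total 23, matching the house size, so no adjustment is needed.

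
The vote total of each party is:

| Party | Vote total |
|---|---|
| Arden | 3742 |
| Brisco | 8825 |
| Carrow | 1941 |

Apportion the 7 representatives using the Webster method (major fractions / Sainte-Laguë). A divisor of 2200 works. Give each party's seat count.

Arden: 2; Brisco: 4; Carrow: 1

With modified divisor 2200: modified quotas Arden 1.701, Brisco 4.011, Carrow 0.882.
Rounding to the nearest integer: Arden 2, Brisco 4, Carrow 1 (total 7).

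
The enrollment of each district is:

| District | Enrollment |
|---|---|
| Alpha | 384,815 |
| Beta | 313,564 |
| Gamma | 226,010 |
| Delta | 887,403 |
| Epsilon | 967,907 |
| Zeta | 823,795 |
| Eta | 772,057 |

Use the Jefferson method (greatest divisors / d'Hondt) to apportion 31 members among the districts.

Standard divisor 4375551/31 ≈ 141146.806; standard quotas: Alpha 2.726, Beta 2.222, Gamma 1.601, Delta 6.287, Epsilon 6.857, Zeta 5.836, Eta 5.470.
Rounding down gives 2, 2, 1, 6, 6, 5, 5 = 27 seats, so the divisor must be adjusted.
With modified divisor 127222: modified quotas Alpha 3.025, Beta 2.465, Gamma 1.777, Delta 6.975, Epsilon 7.608, Zeta 6.475, Eta 6.069.
Rounding down: Alpha 3, Beta 2, Gamma 1, Delta 6, Epsilon 7, Zeta 6, Eta 6 (total 31).

Alpha: 3, Beta: 2, Gamma: 1, Delta: 6, Epsilon: 7, Zeta: 6, Eta: 6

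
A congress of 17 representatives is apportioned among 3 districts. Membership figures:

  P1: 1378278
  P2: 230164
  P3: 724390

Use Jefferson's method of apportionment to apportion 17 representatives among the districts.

Standard divisor 2332832/17 ≈ 137225.412; standard quotas: P1 10.044, P2 1.677, P3 5.279.
Rounding down gives 10, 1, 5 = 16 seats, so the divisor must be adjusted.
With modified divisor 123000: modified quotas P1 11.206, P2 1.871, P3 5.889.
Rounding down: P1 11, P2 1, P3 5 (total 17).

P1 11; P2 1; P3 5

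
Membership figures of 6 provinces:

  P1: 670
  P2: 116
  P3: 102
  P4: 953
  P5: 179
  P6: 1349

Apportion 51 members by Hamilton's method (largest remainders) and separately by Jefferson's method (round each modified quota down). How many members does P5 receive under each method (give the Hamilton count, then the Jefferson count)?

3 and 2

Hamilton: P1 10, P2 2, P3 2, P4 14, P5 3, P6 20.
Jefferson: P1 10, P2 1, P3 1, P4 15, P5 2, P6 22.
P5 gets 3 under Hamilton and 2 under Jefferson.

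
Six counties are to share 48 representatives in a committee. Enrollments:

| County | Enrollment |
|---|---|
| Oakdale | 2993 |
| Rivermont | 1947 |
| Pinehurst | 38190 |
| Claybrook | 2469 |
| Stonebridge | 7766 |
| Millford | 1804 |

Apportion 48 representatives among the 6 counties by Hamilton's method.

The standard divisor is 55169/48 ≈ 1149.354.
Standard quotas: Oakdale 2.6041, Rivermont 1.6940, Pinehurst 33.2274, Claybrook 2.1482, Stonebridge 6.7568, Millford 1.5696.
Lower quotas: Oakdale 2, Rivermont 1, Pinehurst 33, Claybrook 2, Stonebridge 6, Millford 1 (sum 45, leaving 3 seats).
Remainders in descending order: Stonebridge 0.7568, Rivermont 0.6940, Oakdale 0.6041, Millford 0.5696, Pinehurst 0.2274, Claybrook 0.1482.
The surplus seats go to Stonebridge, Rivermont, Oakdale.

Oakdale: 3; Rivermont: 2; Pinehurst: 33; Claybrook: 2; Stonebridge: 7; Millford: 1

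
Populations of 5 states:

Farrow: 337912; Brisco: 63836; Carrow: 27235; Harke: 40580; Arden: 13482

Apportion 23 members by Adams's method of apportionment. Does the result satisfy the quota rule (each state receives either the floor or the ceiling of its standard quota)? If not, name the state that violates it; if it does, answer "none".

Standard quotas: Farrow 16.090, Brisco 3.040, Carrow 1.297, Harke 1.932, Arden 0.642.
Adams allocation: Farrow 15, Brisco 3, Carrow 2, Harke 2, Arden 1.
Farrow has quota 16.090 (lower 16, upper 17) but receives 15 — outside the quota interval.

Farrow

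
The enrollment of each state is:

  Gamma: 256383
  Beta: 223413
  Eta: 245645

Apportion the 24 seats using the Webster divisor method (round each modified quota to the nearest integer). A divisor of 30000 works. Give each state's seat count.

With modified divisor 30000: modified quotas Gamma 8.546, Beta 7.447, Eta 8.188.
Rounding to the nearest integer: Gamma 9, Beta 7, Eta 8 (total 24).

Gamma 9, Beta 7, Eta 8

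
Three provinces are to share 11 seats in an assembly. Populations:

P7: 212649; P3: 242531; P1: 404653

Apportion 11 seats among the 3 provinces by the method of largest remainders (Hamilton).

P7 3, P3 3, P1 5

The standard divisor is 859833/11 ≈ 78166.636.
Standard quotas: P7 2.7205, P3 3.1027, P1 5.1768.
Lower quotas: P7 2, P3 3, P1 5 (sum 10, leaving 1 seat).
Remainders in descending order: P7 0.7205, P1 0.1768, P3 0.1027.
The surplus seat goes to P7.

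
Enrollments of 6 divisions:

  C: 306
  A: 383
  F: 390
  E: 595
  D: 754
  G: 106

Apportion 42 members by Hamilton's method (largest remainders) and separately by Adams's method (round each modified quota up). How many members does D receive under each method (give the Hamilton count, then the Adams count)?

13 and 12

Hamilton: C 5, A 6, F 6, E 10, D 13, G 2.
Adams: C 5, A 6, F 7, E 10, D 12, G 2.
D gets 13 under Hamilton and 12 under Adams.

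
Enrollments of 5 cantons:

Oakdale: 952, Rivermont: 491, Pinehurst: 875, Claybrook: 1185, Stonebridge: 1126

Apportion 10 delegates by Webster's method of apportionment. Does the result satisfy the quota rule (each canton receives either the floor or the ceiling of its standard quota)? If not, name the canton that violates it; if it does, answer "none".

Standard quotas: Oakdale 2.057, Rivermont 1.061, Pinehurst 1.890, Claybrook 2.560, Stonebridge 2.432.
Webster allocation: Oakdale 2, Rivermont 1, Pinehurst 2, Claybrook 3, Stonebridge 2.
Every allocation lies between the lower and upper quota.

none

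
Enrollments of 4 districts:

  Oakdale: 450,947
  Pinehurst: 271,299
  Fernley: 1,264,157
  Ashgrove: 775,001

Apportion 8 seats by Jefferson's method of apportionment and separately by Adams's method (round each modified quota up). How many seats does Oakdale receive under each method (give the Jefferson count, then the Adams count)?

1 and 2

Jefferson: Oakdale 1, Pinehurst 1, Fernley 4, Ashgrove 2.
Adams: Oakdale 2, Pinehurst 1, Fernley 3, Ashgrove 2.
Oakdale gets 1 under Jefferson and 2 under Adams.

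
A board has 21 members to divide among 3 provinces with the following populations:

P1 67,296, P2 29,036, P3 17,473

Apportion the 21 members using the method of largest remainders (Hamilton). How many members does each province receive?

Standard divisor: 113805 ÷ 21 ≈ 5419.286.
Standard quotas: P1 12.4179, P2 5.3579, P3 3.2242.
Lower quotas: P1 12, P2 5, P3 3 (sum 20, leaving 1 seat).
Remainders in descending order: P1 0.4179, P2 0.3579, P3 0.2242.
The surplus seat goes to P1.

P1 13; P2 5; P3 3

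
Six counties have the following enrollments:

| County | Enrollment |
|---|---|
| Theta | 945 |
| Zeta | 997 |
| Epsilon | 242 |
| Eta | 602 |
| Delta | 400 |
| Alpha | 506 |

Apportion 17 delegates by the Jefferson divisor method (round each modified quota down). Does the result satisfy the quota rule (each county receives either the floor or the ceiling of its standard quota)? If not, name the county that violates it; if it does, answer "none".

Standard quotas: Theta 4.351, Zeta 4.591, Epsilon 1.114, Eta 2.772, Delta 1.842, Alpha 2.330.
Jefferson allocation: Theta 4, Zeta 5, Epsilon 1, Eta 3, Delta 2, Alpha 2.
Every allocation lies between the lower and upper quota.

none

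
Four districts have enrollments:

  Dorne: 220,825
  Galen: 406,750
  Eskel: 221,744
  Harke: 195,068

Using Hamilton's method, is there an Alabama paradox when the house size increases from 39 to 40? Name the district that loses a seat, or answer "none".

At 39 seats: Dorne 8, Galen 15, Eskel 8, Harke 8.
At 40 seats: Dorne 8, Galen 16, Eskel 9, Harke 7.
Harke drops from 8 to 7.

Harke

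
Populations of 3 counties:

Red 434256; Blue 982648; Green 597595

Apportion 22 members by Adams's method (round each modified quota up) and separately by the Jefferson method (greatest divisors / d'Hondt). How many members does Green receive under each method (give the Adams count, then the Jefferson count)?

7 and 6

Adams: Red 5, Blue 10, Green 7.
Jefferson: Red 5, Blue 11, Green 6.
Green gets 7 under Adams and 6 under Jefferson.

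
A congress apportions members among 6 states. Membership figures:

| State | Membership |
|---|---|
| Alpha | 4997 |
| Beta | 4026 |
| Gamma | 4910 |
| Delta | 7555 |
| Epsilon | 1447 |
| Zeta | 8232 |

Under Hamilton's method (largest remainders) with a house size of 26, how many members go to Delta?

Total 31167; standard divisor 31167/26 ≈ 1198.731.
Standard quotas: Alpha 4.1686, Beta 3.3586, Gamma 4.0960, Delta 6.3025, Epsilon 1.2071, Zeta 6.8673.
Lower quotas: Alpha 4, Beta 3, Gamma 4, Delta 6, Epsilon 1, Zeta 6 (sum 24, leaving 2 seats).
Remainders in descending order: Zeta 0.8673, Beta 0.3586, Delta 0.3025, Epsilon 0.2071, Alpha 0.1686, Gamma 0.0960.
Largest remainders: Zeta, Beta receive the extra seats.
Delta receives 6.

6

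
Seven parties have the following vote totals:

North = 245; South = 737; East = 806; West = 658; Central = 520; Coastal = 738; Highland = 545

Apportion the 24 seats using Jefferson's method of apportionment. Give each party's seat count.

North: 1; South: 4; East: 5; West: 4; Central: 3; Coastal: 4; Highland: 3

Standard divisor 4249/24 ≈ 177.042; standard quotas: North 1.384, South 4.163, East 4.553, West 3.717, Central 2.937, Coastal 4.169, Highland 3.078.
Rounding down gives 1, 4, 4, 3, 2, 4, 3 = 21 seats, so the divisor must be adjusted.
With modified divisor 150: modified quotas North 1.633, South 4.913, East 5.373, West 4.387, Central 3.467, Coastal 4.920, Highland 3.633.
Rounding down: North 1, South 4, East 5, West 4, Central 3, Coastal 4, Highland 3 (total 24).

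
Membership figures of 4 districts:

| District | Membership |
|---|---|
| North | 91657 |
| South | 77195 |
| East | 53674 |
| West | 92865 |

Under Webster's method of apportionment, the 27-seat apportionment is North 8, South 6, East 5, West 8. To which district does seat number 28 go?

Priority for the next seat is population ÷ (current seats + 0.5).
Priorities: North 10783.176, South 11876.154, East 9758.909, West 10925.294.
Highest priority: South.

South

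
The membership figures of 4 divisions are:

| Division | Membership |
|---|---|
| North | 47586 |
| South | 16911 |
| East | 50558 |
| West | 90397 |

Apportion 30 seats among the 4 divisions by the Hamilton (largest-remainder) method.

North=7, South=3, East=7, West=13

Standard divisor: 205452 ÷ 30 ≈ 6848.4.
Standard quotas: North 6.9485, South 2.4693, East 7.3825, West 13.1997.
Lower quotas: North 6, South 2, East 7, West 13 (sum 28, leaving 2 seats).
Remainders in descending order: North 0.9485, South 0.4693, East 0.3825, West 0.1997.
The surplus seats go to North, South.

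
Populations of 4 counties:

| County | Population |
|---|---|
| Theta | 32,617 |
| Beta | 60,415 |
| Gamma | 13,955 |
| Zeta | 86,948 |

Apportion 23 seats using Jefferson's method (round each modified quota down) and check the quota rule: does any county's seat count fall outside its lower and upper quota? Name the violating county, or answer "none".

none

Standard quotas: Theta 3.868, Beta 7.165, Gamma 1.655, Zeta 10.312.
Jefferson allocation: Theta 4, Beta 7, Gamma 1, Zeta 11.
Every allocation lies between the lower and upper quota.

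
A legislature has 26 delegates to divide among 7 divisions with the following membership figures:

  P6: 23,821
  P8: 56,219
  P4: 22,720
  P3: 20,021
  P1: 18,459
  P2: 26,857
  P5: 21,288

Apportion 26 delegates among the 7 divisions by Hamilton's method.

Standard divisor: 189385 ÷ 26 ≈ 7284.038.
Standard quotas: P6 3.2703, P8 7.7181, P4 3.1191, P3 2.7486, P1 2.5342, P2 3.6871, P5 2.9226.
Lower quotas: P6 3, P8 7, P4 3, P3 2, P1 2, P2 3, P5 2 (sum 22, leaving 4 seats).
Remainders in descending order: P5 0.9226, P3 0.7486, P8 0.7181, P2 0.6871, P1 0.5342, P6 0.2703, P4 0.1191.
Largest remainders: P5, P3, P8, P2 receive the extra seats.

P6 3, P8 8, P4 3, P3 3, P1 2, P2 4, P5 3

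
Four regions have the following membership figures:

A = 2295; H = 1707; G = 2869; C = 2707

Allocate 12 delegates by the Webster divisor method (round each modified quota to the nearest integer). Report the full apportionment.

Standard divisor 9578/12 ≈ 798.167; standard quotas: A 2.875, H 2.139, G 3.594, C 3.392.
Rounding to the nearest integer gives A 3, H 2, G 4, C 3 — total 12, matching the house size, so no adjustment is needed.

A 3; H 2; G 4; C 3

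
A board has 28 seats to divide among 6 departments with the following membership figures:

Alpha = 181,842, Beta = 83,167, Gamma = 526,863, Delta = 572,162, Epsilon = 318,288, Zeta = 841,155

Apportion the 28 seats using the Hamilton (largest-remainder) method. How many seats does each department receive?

Standard divisor: 2523477 ÷ 28 ≈ 90124.179.
Standard quotas: Alpha 2.0177, Beta 0.9228, Gamma 5.8460, Delta 6.3486, Epsilon 3.5317, Zeta 9.3333.
Lower quotas: Alpha 2, Beta 0, Gamma 5, Delta 6, Epsilon 3, Zeta 9 (sum 25, leaving 3 seats).
Remainders in descending order: Beta 0.9228, Gamma 0.8460, Epsilon 0.5317, Delta 0.3486, Zeta 0.3333, Alpha 0.0177.
The surplus seats go to Beta, Gamma, Epsilon.

Alpha: 2, Beta: 1, Gamma: 6, Delta: 6, Epsilon: 4, Zeta: 9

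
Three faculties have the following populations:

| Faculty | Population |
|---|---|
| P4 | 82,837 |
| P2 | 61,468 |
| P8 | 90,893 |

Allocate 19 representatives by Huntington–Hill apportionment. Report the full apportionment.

P4 7; P2 5; P8 7

With divisor 12464: modified quotas P4 6.646, P2 4.932, P8 7.292.
Geometric-mean thresholds: P4 √(6·7)=6.481, P2 √(4·5)=4.472, P8 √(7·8)=7.483.
Each quota rounded against its threshold gives P4 7, P2 5, P8 7 (total 19).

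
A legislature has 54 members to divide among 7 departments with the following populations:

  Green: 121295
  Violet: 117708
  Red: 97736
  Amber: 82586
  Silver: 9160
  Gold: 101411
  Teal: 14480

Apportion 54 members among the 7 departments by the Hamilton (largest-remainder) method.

Green 12, Violet 12, Red 10, Amber 8, Silver 1, Gold 10, Teal 1

Total 544376; standard divisor 544376/54 ≈ 10081.037.
Standard quotas: Green 12.0320, Violet 11.6762, Red 9.6950, Amber 8.1922, Silver 0.9086, Gold 10.0596, Teal 1.4364.
Lower quotas: Green 12, Violet 11, Red 9, Amber 8, Silver 0, Gold 10, Teal 1 (sum 51, leaving 3 seats).
Remainders in descending order: Silver 0.9086, Red 0.6950, Violet 0.6762, Teal 0.4364, Amber 0.1922, Gold 0.0596, Green 0.0320.
The surplus seats go to Silver, Red, Violet.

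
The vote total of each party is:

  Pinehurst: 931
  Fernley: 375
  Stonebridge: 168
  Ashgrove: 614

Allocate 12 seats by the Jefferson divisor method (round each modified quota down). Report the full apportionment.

Pinehurst 6; Fernley 2; Stonebridge 1; Ashgrove 3

Standard divisor 2088/12 ≈ 174; standard quotas: Pinehurst 5.351, Fernley 2.155, Stonebridge 0.966, Ashgrove 3.529.
Rounding down gives 5, 2, 0, 3 = 10 seats, so the divisor must be adjusted.
With modified divisor 154.3: modified quotas Pinehurst 6.034, Fernley 2.430, Stonebridge 1.089, Ashgrove 3.979.
Rounding down: Pinehurst 6, Fernley 2, Stonebridge 1, Ashgrove 3 (total 12).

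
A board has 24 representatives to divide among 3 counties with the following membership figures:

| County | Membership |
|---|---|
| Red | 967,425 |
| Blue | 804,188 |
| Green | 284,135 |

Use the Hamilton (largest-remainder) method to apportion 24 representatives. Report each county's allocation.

Red=11, Blue=10, Green=3

The standard divisor is 2055748/24 ≈ 85656.167.
Standard quotas: Red 11.2943, Blue 9.3886, Green 3.3172.
Lower quotas: Red 11, Blue 9, Green 3 (sum 23, leaving 1 seat).
Remainders in descending order: Blue 0.3886, Green 0.3172, Red 0.2943.
The surplus seat goes to Blue.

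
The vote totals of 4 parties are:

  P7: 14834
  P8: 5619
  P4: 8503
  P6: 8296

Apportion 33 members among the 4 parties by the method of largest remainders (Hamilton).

Standard divisor: 37252 ÷ 33 ≈ 1128.848.
Standard quotas: P7 13.1408, P8 4.9776, P4 7.5325, P6 7.3491.
Lower quotas: P7 13, P8 4, P4 7, P6 7 (sum 31, leaving 2 seats).
Remainders in descending order: P8 0.9776, P4 0.5325, P6 0.3491, P7 0.1408.
Largest remainders: P8, P4 receive the extra seats.

P7=13; P8=5; P4=8; P6=7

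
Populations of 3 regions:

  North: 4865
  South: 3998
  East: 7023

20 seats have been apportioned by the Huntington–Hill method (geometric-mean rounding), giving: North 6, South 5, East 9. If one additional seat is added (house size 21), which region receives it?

North

Priority for the next seat is population ÷ (√(s·(s+1))).
Priorities: North 750.686, South 729.932, East 740.289.
Highest priority: North.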